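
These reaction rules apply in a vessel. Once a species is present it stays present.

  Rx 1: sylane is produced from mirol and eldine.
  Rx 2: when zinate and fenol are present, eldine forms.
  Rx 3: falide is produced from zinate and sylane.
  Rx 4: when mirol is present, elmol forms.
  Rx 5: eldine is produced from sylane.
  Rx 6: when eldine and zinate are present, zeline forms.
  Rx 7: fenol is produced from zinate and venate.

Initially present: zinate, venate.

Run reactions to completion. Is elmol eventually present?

elmol would need mirol (Rx 4), but mirol never forms.

No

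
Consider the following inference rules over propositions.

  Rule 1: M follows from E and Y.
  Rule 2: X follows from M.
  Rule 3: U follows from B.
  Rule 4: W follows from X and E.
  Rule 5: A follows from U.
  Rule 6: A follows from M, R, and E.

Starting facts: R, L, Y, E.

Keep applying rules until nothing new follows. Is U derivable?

No

U would need B (Rule 3), but B is never established.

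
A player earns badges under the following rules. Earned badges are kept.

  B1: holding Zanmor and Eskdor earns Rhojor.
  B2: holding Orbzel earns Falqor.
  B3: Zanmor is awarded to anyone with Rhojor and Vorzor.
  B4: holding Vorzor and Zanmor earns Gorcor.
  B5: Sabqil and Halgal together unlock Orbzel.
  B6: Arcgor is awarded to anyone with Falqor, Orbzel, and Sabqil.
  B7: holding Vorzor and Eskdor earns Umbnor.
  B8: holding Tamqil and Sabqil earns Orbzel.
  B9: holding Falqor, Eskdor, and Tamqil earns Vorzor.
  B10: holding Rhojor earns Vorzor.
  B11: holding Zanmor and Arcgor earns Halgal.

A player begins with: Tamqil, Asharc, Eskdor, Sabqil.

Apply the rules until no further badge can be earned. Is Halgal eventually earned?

No

Halgal would need Zanmor and Arcgor (B11), but Zanmor is never earned.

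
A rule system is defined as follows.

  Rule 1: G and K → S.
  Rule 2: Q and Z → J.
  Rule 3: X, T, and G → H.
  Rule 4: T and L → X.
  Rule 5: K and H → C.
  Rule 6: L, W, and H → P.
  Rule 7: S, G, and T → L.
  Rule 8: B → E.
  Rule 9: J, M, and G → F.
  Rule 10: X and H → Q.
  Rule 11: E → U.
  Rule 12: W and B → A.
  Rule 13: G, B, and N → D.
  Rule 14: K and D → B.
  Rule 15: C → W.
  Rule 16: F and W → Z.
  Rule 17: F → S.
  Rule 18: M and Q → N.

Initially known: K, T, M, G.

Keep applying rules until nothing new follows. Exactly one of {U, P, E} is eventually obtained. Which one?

From G and K, Rule 1 gives S.
S, G, and T hold, so L follows (Rule 7).
From T and L, Rule 4 gives X.
From X, T, and G, Rule 3 gives H.
From K and H, Rule 5 gives C.
C holds, so W follows (Rule 15).
From L, W, and H, Rule 6 gives P.
U would need E (Rule 11), but E is never established. E would need B (Rule 8), but B is never established.

P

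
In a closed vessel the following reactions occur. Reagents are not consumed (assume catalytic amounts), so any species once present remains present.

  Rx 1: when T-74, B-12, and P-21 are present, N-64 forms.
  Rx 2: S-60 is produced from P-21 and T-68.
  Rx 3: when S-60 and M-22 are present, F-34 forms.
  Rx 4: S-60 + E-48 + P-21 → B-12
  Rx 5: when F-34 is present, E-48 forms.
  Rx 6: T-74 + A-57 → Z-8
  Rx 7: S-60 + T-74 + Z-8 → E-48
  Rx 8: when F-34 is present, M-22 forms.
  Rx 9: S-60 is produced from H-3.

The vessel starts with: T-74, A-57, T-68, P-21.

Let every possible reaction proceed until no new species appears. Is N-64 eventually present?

T-74 and A-57 present → Z-8 forms (Rx 6).
P-21 and T-68 present → S-60 forms (Rx 2).
S-60, T-74, and Z-8 present → E-48 forms (Rx 7).
S-60, E-48, and P-21 present → B-12 forms (Rx 4).
T-74, B-12, and P-21 present → N-64 forms (Rx 1).

Yes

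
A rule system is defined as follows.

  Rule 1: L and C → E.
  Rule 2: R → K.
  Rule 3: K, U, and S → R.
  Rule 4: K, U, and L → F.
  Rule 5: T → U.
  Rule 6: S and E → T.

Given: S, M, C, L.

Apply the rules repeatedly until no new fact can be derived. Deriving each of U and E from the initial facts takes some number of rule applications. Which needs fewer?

E

E: L and C hold, so E follows (Rule 1). [1 rule application]
U: From L and C, Rule 1 gives E. S and E hold, so T follows (Rule 6). T holds, so U follows (Rule 5). [3 rule applications]
E needs fewer.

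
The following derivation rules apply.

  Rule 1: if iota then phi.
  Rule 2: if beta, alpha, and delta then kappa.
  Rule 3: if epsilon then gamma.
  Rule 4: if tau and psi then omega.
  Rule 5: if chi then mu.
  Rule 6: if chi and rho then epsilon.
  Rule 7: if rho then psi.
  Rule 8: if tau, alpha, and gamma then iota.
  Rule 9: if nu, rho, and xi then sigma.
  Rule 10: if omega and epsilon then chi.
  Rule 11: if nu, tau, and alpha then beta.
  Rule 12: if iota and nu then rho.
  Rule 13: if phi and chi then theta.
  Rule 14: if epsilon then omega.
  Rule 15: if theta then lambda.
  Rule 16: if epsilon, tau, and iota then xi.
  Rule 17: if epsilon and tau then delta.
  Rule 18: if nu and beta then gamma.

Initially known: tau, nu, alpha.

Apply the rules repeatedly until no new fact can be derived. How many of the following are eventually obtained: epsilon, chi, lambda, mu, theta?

epsilon would need chi and rho (Rule 6), but chi is never established.
chi would need omega and epsilon (Rule 10), but epsilon is never established.
lambda would need theta (Rule 15), but theta is never established.
mu would need chi (Rule 5), but chi is never established.
theta would need phi and chi (Rule 13), but chi is never established.
None of the 5 are reached.

0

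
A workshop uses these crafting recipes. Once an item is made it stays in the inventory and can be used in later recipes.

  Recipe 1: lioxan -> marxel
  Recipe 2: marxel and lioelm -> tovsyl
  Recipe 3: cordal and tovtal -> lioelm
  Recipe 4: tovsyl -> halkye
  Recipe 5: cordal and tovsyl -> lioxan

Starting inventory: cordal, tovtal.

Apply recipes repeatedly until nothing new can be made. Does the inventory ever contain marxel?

No

marxel would need lioxan (Recipe 1), but lioxan is never obtained.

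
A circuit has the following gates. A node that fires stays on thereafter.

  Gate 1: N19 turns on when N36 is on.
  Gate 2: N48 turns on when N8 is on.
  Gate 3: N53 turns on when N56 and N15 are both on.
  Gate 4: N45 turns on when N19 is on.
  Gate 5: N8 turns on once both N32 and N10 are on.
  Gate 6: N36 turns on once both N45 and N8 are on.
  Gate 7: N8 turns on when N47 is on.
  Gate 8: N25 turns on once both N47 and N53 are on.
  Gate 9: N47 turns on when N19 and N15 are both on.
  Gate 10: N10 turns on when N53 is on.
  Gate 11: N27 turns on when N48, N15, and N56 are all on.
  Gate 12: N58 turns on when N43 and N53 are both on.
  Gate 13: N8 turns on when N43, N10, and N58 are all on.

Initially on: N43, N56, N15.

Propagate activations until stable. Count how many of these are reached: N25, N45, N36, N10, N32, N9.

1

Gate 3: N56 and N15 on → N53 on.
N53 is on, so N10 turns on (Gate 10).
N25 would need N47 and N53 (Gate 8), but N47 never turns on.
N45 would need N19 (Gate 4), but N19 never turns on.
N36 would need N45 and N8 (Gate 6), but N45 never turns on.
N10: reached.
No rule produces N32, and it is not given.
No rule produces N9, and it is not given.
Reached: N10 — 1 of the 6.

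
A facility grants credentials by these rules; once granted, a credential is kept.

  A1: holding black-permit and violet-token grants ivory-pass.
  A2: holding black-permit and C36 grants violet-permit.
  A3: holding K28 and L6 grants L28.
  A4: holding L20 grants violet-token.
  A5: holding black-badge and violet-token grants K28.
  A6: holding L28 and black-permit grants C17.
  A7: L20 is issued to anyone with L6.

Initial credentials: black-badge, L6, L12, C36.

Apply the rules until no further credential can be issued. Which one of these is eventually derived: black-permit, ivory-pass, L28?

Holding L6 grants L20 (A7).
Holding L20 grants violet-token (A4).
Holding black-badge and violet-token grants K28 (A5).
Holding K28 and L6 grants L28 (A3).
ivory-pass would need black-permit and violet-token (A1), but black-permit is never granted. No rule produces black-permit, and it is not given.

L28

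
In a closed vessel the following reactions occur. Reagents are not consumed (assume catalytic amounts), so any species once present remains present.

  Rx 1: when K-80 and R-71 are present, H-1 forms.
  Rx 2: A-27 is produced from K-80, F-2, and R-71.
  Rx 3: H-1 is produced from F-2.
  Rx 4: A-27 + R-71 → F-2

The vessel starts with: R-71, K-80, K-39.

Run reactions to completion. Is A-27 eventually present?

No

A-27 would need K-80, F-2, and R-71 (Rx 2), but F-2 never forms.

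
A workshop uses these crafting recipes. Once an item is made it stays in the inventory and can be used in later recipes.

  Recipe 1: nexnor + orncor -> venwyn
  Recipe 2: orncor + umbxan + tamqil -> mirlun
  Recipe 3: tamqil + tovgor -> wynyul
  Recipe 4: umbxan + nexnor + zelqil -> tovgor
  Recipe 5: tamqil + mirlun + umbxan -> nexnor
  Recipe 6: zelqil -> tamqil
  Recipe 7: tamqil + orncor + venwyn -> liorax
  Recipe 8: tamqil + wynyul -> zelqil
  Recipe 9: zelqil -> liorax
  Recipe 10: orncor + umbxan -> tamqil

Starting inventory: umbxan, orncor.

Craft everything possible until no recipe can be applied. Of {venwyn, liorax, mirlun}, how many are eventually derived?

3

orncor + umbxan -> tamqil (Recipe 10).
Using Recipe 2, orncor, umbxan, and tamqil make mirlun.
Using Recipe 5, tamqil, mirlun, and umbxan make nexnor.
nexnor + orncor -> venwyn (Recipe 1).
tamqil + orncor + venwyn -> liorax (Recipe 7).
venwyn: reached.
liorax: reached.
mirlun: reached.
All 3 are reached.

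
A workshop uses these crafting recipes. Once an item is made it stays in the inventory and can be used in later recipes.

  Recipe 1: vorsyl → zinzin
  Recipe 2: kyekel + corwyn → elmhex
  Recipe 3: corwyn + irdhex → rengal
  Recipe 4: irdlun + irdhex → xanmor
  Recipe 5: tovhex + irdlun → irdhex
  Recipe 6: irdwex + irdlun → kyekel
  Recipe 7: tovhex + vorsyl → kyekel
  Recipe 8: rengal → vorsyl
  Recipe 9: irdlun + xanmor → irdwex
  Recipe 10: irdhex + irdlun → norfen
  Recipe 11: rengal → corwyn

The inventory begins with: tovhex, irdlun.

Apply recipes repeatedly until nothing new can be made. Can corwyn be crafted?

corwyn would need rengal (Recipe 11), but rengal is never obtained.

No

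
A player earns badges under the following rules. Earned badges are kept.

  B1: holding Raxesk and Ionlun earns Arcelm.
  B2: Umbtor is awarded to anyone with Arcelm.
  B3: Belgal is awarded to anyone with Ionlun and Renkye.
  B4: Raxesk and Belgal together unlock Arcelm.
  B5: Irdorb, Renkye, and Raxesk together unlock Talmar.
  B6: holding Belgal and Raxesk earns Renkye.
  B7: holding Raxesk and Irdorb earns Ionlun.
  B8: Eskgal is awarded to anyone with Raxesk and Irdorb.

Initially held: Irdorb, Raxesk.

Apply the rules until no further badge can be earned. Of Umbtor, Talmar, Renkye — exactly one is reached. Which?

Umbtor

With Raxesk and Irdorb, Ionlun is earned (B7).
With Raxesk and Ionlun, Arcelm is earned (B1).
With Arcelm, Umbtor is earned (B2).
Talmar would need Irdorb, Renkye, and Raxesk (B5), but Renkye is never earned. Renkye would need Belgal and Raxesk (B6), but Belgal is never earned.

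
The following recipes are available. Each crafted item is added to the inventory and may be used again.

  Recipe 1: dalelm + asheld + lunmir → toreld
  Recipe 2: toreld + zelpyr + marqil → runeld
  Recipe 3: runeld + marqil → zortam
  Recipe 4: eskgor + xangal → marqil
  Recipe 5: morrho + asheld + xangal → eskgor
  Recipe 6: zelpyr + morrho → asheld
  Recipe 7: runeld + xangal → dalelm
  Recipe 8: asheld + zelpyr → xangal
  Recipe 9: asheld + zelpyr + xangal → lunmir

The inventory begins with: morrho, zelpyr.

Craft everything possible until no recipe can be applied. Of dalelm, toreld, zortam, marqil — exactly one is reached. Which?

marqil

zelpyr + morrho → asheld (Recipe 6).
asheld + zelpyr → xangal (Recipe 8).
Using Recipe 5, morrho, asheld, and xangal make eskgor.
eskgor + xangal → marqil (Recipe 4).
dalelm would need runeld and xangal (Recipe 7), but runeld is never obtained. toreld would need dalelm, asheld, and lunmir (Recipe 1), but dalelm is never obtained. zortam would need runeld and marqil (Recipe 3), but runeld is never obtained.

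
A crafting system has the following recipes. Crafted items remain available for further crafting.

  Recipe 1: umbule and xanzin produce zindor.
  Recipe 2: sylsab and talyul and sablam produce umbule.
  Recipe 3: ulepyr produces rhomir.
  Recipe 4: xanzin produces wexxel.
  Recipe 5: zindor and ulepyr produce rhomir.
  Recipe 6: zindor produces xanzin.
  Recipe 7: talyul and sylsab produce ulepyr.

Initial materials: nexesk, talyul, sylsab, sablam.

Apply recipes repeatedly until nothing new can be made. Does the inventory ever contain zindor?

zindor would need umbule and xanzin (Recipe 1), but xanzin is never obtained.

No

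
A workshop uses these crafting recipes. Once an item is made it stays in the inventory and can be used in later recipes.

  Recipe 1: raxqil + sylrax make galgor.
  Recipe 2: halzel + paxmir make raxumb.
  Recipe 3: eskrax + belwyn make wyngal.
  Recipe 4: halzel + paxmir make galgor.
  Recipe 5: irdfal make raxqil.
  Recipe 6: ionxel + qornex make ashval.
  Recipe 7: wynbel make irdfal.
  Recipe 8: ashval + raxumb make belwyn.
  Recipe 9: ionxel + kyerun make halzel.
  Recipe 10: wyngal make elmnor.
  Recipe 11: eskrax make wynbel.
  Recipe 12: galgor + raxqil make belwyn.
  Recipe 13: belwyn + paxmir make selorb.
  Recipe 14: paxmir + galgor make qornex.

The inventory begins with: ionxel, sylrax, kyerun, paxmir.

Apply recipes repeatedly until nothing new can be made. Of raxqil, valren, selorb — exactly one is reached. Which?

selorb

Using Recipe 9, ionxel and kyerun make halzel.
Using Recipe 2, halzel and paxmir make raxumb.
Using Recipe 4, halzel and paxmir make galgor.
paxmir + galgor → qornex (Recipe 14).
Using Recipe 6, ionxel and qornex make ashval.
Using Recipe 8, ashval and raxumb make belwyn.
Using Recipe 13, belwyn and paxmir make selorb.
raxqil would need irdfal (Recipe 5), but irdfal is never obtained. No rule produces valren, and it is not given.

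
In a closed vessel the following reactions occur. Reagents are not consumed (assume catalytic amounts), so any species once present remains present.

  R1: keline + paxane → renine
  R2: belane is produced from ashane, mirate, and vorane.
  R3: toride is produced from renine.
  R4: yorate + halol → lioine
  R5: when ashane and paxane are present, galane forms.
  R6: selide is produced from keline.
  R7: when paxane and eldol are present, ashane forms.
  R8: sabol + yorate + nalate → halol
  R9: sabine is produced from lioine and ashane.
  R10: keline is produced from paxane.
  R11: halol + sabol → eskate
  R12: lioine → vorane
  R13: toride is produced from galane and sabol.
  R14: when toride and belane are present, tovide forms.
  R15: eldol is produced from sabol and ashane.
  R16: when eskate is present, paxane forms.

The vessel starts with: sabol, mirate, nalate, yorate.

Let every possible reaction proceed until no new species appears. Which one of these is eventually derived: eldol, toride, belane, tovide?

sabol, yorate, and nalate present → halol forms (R8).
halol and sabol present → eskate forms (R11).
eskate present → paxane forms (R16).
paxane present → keline forms (R10).
keline and paxane present → renine forms (R1).
renine present → toride forms (R3).
belane would need ashane, mirate, and vorane (R2), but ashane never forms. eldol would need sabol and ashane (R15), but ashane never forms. tovide would need toride and belane (R14), but belane never forms.

toride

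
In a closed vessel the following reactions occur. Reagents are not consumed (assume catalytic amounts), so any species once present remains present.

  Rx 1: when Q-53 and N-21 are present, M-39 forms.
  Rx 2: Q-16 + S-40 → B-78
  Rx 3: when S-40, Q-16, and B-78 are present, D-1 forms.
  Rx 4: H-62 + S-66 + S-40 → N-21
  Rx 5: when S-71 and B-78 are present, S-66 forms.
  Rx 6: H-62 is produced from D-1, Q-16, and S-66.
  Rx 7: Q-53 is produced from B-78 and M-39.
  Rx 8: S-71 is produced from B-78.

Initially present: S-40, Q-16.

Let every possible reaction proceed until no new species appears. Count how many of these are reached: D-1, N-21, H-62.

Q-16 and S-40 present → B-78 forms (Rx 2).
S-40, Q-16, and B-78 present → D-1 forms (Rx 3).
B-78 present → S-71 forms (Rx 8).
S-71 and B-78 present → S-66 forms (Rx 5).
D-1, Q-16, and S-66 present → H-62 forms (Rx 6).
H-62, S-66, and S-40 present → N-21 forms (Rx 4).
D-1: reached.
N-21: reached.
H-62: reached.
All 3 are reached.

3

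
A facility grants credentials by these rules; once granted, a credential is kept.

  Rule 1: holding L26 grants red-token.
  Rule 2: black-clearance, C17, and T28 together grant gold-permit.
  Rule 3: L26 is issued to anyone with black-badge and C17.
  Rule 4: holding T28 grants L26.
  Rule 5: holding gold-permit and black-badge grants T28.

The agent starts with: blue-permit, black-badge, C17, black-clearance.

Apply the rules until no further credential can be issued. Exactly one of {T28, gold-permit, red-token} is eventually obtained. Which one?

red-token

Holding black-badge and C17 grants L26 (Rule 3).
Holding L26 grants red-token (Rule 1).
gold-permit would need black-clearance, C17, and T28 (Rule 2), but T28 is never granted. T28 would need gold-permit and black-badge (Rule 5), but gold-permit is never granted.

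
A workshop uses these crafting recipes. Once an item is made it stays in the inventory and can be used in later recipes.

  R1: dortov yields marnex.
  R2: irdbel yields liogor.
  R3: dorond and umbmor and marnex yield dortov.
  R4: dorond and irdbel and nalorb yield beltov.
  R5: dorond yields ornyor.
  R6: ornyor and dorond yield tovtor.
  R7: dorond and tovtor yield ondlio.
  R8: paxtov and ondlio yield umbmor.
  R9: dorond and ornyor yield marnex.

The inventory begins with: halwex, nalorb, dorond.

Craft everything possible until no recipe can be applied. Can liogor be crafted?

No

liogor would need irdbel (R2), but irdbel is never obtained.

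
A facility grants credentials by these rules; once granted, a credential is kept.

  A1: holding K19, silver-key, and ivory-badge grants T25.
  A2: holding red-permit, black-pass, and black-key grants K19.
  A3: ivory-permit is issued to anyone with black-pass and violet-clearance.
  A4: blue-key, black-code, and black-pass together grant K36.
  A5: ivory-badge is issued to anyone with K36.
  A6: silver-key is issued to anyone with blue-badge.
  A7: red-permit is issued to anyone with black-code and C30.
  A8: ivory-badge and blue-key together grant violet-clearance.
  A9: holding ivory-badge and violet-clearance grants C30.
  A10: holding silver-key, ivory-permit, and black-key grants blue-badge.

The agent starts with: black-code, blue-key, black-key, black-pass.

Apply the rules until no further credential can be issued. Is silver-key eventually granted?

silver-key would need blue-badge (A6), but blue-badge is never granted.

No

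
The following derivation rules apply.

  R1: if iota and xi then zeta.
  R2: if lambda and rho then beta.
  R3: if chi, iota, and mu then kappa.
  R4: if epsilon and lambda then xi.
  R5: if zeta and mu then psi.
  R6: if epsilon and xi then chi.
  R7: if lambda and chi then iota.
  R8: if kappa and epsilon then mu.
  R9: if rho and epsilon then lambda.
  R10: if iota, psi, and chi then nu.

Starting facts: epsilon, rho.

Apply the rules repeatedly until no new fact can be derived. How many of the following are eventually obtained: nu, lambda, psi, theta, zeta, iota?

3

From rho and epsilon, R9 gives lambda.
epsilon and lambda hold, so xi follows (R4).
From epsilon and xi, R6 gives chi.
From lambda and chi, R7 gives iota.
From iota and xi, R1 gives zeta.
nu would need iota, psi, and chi (R10), but psi is never established.
lambda: reached.
psi would need zeta and mu (R5), but mu is never established.
No rule produces theta, and it is not given.
zeta: reached.
iota: reached.
Reached: lambda, zeta, and iota — 3 of the 6.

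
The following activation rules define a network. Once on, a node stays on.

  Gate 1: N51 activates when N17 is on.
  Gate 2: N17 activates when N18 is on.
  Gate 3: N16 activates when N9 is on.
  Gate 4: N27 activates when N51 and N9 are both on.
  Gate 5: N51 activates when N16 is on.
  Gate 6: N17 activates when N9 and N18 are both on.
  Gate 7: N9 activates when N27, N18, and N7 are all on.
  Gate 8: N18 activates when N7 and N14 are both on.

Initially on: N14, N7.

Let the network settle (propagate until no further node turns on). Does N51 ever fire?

Yes

N7 and N14 are on, so N18 activates (Gate 8).
Gate 2: N18 on → N17 on.
Gate 1: N17 on → N51 on.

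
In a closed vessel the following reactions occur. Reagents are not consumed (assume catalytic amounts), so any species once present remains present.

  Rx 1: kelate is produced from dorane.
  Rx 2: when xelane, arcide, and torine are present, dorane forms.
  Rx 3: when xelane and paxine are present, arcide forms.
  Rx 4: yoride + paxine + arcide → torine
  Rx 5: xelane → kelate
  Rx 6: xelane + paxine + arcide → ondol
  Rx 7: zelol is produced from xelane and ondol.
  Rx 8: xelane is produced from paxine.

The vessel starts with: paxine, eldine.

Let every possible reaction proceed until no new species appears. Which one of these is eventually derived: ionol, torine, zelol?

zelol

paxine present → xelane forms (Rx 8).
xelane and paxine present → arcide forms (Rx 3).
xelane, paxine, and arcide present → ondol forms (Rx 6).
xelane and ondol present → zelol forms (Rx 7).
torine would need yoride, paxine, and arcide (Rx 4), but yoride never forms. No rule produces ionol, and it is not given.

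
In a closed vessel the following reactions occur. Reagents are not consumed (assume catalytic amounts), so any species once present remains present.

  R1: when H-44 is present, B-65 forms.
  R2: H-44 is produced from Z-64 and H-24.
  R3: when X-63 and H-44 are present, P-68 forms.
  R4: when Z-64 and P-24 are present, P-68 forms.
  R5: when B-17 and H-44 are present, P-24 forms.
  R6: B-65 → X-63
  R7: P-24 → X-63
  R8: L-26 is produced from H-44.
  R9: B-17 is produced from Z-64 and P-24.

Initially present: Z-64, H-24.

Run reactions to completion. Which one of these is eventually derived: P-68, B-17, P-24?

Z-64 and H-24 present → H-44 forms (R2).
H-44 present → B-65 forms (R1).
B-65 present → X-63 forms (R6).
X-63 and H-44 present → P-68 forms (R3).
P-24 would need B-17 and H-44 (R5), but B-17 never forms. B-17 would need Z-64 and P-24 (R9), but P-24 never forms.

P-68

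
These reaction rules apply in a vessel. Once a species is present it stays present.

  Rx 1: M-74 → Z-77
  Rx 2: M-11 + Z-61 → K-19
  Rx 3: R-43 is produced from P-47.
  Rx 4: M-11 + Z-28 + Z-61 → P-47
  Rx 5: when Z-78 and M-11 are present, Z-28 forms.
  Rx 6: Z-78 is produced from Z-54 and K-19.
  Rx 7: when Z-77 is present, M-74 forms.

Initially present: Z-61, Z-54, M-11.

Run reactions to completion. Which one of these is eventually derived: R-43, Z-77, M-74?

R-43

M-11 and Z-61 present → K-19 forms (Rx 2).
Z-54 and K-19 present → Z-78 forms (Rx 6).
Z-78 and M-11 present → Z-28 forms (Rx 5).
M-11, Z-28, and Z-61 present → P-47 forms (Rx 4).
P-47 present → R-43 forms (Rx 3).
Z-77 would need M-74 (Rx 1), but M-74 never forms. M-74 would need Z-77 (Rx 7), but Z-77 never forms.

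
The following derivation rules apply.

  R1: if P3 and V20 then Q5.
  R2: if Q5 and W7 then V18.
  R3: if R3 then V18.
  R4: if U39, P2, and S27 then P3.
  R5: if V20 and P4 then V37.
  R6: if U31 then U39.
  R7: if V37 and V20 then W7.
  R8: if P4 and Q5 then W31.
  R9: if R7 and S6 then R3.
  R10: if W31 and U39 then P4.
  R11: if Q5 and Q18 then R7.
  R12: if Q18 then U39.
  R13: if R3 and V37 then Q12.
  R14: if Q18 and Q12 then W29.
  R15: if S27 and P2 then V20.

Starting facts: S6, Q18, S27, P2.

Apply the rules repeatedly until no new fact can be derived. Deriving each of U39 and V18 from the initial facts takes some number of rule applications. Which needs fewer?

U39

U39: Q18 holds, so U39 follows (R12). [1 rule application]
V18: From S27 and P2, R15 gives V20. Q18 holds, so U39 follows (R12). From U39, P2, and S27, R4 gives P3. From P3 and V20, R1 gives Q5. From Q5 and Q18, R11 gives R7. From R7 and S6, R9 gives R3. R3 holds, so V18 follows (R3). [7 rule applications]
U39 needs fewer.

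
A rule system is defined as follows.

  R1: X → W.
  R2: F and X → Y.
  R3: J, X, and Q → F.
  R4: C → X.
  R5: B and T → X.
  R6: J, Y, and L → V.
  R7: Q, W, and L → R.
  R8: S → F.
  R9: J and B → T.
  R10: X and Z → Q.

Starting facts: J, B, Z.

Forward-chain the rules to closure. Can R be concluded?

R would need Q, W, and L (R7), but L is never established.

No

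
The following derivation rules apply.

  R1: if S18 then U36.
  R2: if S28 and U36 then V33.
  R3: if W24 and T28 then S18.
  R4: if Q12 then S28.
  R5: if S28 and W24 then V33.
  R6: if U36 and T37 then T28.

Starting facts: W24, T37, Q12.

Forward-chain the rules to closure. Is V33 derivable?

From Q12, R4 gives S28.
S28 and W24 hold, so V33 follows (R5).

Yes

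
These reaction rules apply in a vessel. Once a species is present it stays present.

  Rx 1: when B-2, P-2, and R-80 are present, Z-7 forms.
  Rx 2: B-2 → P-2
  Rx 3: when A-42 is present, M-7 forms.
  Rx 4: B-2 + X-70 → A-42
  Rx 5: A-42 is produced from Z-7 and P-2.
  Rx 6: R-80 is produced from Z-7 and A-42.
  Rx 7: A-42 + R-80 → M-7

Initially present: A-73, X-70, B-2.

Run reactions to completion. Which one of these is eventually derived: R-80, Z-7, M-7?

M-7

B-2 and X-70 present → A-42 forms (Rx 4).
A-42 present → M-7 forms (Rx 3).
R-80 would need Z-7 and A-42 (Rx 6), but Z-7 never forms. Z-7 would need B-2, P-2, and R-80 (Rx 1), but R-80 never forms.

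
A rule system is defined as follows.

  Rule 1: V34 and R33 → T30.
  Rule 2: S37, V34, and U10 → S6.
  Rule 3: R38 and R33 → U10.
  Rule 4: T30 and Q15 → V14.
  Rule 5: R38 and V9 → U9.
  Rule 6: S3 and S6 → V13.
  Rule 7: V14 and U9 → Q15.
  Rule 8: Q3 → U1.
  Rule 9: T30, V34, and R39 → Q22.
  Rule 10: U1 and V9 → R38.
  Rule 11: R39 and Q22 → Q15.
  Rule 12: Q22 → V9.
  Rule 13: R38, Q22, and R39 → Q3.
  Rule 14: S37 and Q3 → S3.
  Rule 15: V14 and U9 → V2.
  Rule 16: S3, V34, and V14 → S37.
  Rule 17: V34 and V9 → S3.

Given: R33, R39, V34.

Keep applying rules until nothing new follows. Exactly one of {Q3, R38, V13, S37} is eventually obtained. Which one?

V34 and R33 hold, so T30 follows (Rule 1).
From T30, V34, and R39, Rule 9 gives Q22.
From Q22, Rule 12 gives V9.
From R39 and Q22, Rule 11 gives Q15.
T30 and Q15 hold, so V14 follows (Rule 4).
From V34 and V9, Rule 17 gives S3.
S3, V34, and V14 hold, so S37 follows (Rule 16).
Q3 would need R38, Q22, and R39 (Rule 13), but R38 is never established. R38 would need U1 and V9 (Rule 10), but U1 is never established. V13 would need S3 and S6 (Rule 6), but S6 is never established.

S37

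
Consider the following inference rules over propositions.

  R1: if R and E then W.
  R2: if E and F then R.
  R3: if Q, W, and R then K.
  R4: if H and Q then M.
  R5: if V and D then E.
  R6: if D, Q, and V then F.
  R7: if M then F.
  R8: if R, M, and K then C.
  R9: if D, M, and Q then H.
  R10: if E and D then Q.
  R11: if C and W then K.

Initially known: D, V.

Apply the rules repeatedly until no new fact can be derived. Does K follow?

V and D hold, so E follows (R5).
E and D hold, so Q follows (R10).
From D, Q, and V, R6 gives F.
E and F hold, so R follows (R2).
R and E hold, so W follows (R1).
From Q, W, and R, R3 gives K.

Yes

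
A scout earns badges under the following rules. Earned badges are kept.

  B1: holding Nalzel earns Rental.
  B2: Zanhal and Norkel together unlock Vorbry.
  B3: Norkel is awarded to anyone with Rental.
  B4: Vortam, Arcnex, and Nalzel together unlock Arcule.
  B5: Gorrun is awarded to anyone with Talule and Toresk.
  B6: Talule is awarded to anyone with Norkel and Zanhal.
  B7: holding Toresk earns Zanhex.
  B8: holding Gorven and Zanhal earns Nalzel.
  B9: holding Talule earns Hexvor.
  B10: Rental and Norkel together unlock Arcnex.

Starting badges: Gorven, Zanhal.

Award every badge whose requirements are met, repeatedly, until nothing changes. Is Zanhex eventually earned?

No

Zanhex would need Toresk (B7), but Toresk is never earned.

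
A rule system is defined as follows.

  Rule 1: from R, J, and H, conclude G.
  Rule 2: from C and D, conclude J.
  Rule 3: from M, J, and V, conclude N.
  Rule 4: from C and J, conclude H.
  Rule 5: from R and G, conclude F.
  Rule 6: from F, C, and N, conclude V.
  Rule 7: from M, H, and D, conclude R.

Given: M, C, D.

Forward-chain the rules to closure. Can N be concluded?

No

N would need M, J, and V (Rule 3), but V is never established.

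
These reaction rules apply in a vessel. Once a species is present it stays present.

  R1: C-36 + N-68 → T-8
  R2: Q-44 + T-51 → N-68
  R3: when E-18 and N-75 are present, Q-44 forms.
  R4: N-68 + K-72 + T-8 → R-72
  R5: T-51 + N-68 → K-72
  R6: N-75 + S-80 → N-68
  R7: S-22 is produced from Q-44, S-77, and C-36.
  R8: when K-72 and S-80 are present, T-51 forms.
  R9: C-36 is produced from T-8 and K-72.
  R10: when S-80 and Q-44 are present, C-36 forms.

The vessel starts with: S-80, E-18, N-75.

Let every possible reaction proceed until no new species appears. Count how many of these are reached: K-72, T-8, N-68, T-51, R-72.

2

E-18 and N-75 present → Q-44 forms (R3).
N-75 and S-80 present → N-68 forms (R6).
S-80 and Q-44 present → C-36 forms (R10).
C-36 and N-68 present → T-8 forms (R1).
K-72 would need T-51 and N-68 (R5), but T-51 never forms.
T-8: reached.
N-68: reached.
T-51 would need K-72 and S-80 (R8), but K-72 never forms.
R-72 would need N-68, K-72, and T-8 (R4), but K-72 never forms.
Reached: T-8 and N-68 — 2 of the 5.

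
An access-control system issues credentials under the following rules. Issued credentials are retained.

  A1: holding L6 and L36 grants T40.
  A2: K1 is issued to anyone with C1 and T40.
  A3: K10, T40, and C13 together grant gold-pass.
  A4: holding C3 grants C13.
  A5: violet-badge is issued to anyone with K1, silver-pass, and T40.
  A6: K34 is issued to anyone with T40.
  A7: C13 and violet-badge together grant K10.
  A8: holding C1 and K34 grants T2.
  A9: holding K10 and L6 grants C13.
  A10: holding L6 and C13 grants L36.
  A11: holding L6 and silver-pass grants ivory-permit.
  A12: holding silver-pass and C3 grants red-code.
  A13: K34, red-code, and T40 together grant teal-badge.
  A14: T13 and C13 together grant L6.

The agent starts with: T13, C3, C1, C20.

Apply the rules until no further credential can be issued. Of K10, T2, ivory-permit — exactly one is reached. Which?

T2

Holding C3 grants C13 (A4).
Holding T13 and C13 grants L6 (A14).
Holding L6 and C13 grants L36 (A10).
Holding L6 and L36 grants T40 (A1).
Holding T40 grants K34 (A6).
Holding C1 and K34 grants T2 (A8).
ivory-permit would need L6 and silver-pass (A11), but silver-pass is never granted. K10 would need C13 and violet-badge (A7), but violet-badge is never granted.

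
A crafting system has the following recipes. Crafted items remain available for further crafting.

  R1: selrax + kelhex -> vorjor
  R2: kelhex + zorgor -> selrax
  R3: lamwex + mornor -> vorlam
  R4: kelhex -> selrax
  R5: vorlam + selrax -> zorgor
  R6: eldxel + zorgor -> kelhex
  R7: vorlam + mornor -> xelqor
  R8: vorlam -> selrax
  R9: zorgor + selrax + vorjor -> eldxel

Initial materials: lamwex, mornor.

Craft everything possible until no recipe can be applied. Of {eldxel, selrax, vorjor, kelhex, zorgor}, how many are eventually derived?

2

Using R3, lamwex and mornor make vorlam.
vorlam -> selrax (R8).
Using R5, vorlam and selrax make zorgor.
eldxel would need zorgor, selrax, and vorjor (R9), but vorjor is never obtained.
selrax: reached.
vorjor would need selrax and kelhex (R1), but kelhex is never obtained.
kelhex would need eldxel and zorgor (R6), but eldxel is never obtained.
zorgor: reached.
Reached: selrax and zorgor — 2 of the 5.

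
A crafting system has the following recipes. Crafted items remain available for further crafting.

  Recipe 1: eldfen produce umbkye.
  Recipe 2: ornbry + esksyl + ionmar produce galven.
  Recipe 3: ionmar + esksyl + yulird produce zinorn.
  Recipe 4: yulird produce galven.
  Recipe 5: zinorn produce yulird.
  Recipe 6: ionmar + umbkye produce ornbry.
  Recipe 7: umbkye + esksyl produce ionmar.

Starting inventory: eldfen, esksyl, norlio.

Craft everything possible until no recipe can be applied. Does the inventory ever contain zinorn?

No

zinorn would need ionmar, esksyl, and yulird (Recipe 3), but yulird is never obtained.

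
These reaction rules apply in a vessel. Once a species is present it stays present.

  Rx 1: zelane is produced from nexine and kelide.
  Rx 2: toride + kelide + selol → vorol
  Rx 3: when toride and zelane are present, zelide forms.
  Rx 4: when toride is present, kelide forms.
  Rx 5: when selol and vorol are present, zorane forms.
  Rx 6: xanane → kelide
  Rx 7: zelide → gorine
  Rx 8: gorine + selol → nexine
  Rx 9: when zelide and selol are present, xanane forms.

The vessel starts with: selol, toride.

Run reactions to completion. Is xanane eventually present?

xanane would need zelide and selol (Rx 9), but zelide never forms.

No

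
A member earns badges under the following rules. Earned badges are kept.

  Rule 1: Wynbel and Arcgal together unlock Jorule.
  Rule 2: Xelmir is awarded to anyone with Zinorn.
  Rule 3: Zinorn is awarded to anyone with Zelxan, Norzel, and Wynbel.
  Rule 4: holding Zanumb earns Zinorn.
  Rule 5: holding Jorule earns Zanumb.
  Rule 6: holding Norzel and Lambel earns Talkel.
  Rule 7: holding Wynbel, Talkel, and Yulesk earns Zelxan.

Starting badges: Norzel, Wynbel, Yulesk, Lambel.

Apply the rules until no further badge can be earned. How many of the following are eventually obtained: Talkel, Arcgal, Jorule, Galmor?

With Norzel and Lambel, Talkel is earned (Rule 6).
Talkel: reached.
No rule produces Arcgal, and it is not given.
Jorule would need Wynbel and Arcgal (Rule 1), but Arcgal is never earned.
No rule produces Galmor, and it is not given.
Reached: Talkel — 1 of the 4.

1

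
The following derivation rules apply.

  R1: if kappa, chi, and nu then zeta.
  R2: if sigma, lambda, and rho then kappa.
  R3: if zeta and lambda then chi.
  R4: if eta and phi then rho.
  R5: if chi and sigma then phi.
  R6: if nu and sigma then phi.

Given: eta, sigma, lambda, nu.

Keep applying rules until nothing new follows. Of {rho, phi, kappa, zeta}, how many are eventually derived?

From nu and sigma, R6 gives phi.
From eta and phi, R4 gives rho.
sigma, lambda, and rho hold, so kappa follows (R2).
rho: reached.
phi: reached.
kappa: reached.
zeta would need kappa, chi, and nu (R1), but chi is never established.
Reached: rho, phi, and kappa — 3 of the 4.

3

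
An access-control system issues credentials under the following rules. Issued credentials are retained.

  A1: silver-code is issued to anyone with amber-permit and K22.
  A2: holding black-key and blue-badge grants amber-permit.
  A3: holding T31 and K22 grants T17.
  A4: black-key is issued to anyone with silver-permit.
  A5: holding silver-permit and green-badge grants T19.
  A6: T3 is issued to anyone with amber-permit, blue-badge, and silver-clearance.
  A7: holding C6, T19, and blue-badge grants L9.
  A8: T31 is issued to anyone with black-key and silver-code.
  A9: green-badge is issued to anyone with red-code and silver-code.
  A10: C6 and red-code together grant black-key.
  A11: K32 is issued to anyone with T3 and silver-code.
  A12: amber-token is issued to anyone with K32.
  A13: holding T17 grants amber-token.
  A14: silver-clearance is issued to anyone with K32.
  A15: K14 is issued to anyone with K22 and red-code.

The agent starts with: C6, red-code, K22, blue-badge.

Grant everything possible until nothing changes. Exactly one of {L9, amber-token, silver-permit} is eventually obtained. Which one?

Holding C6 and red-code grants black-key (A10).
Holding black-key and blue-badge grants amber-permit (A2).
Holding amber-permit and K22 grants silver-code (A1).
Holding black-key and silver-code grants T31 (A8).
Holding T31 and K22 grants T17 (A3).
Holding T17 grants amber-token (A13).
No rule produces silver-permit, and it is not given. L9 would need C6, T19, and blue-badge (A7), but T19 is never granted.

amber-token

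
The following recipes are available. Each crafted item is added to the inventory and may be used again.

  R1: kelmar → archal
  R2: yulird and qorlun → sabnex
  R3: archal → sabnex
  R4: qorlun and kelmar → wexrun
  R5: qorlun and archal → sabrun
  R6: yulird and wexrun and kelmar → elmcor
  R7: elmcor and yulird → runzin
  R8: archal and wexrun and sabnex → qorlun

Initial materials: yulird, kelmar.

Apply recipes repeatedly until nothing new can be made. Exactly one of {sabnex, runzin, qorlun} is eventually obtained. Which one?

sabnex

kelmar → archal (R1).
archal → sabnex (R3).
runzin would need elmcor and yulird (R7), but elmcor is never obtained. qorlun would need archal, wexrun, and sabnex (R8), but wexrun is never obtained.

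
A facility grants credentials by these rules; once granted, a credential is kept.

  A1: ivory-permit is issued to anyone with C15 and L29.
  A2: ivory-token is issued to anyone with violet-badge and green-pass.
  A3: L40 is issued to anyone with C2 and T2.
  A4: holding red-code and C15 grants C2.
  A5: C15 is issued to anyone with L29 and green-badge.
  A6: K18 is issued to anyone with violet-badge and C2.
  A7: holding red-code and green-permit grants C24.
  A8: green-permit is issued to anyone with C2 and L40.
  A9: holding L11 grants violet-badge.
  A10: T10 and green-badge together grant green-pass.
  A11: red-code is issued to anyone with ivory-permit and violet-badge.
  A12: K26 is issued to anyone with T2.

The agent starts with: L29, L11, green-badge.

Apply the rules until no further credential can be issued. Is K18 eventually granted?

Yes

Holding L29 and green-badge grants C15 (A5).
Holding L11 grants violet-badge (A9).
Holding C15 and L29 grants ivory-permit (A1).
Holding ivory-permit and violet-badge grants red-code (A11).
Holding red-code and C15 grants C2 (A4).
Holding violet-badge and C2 grants K18 (A6).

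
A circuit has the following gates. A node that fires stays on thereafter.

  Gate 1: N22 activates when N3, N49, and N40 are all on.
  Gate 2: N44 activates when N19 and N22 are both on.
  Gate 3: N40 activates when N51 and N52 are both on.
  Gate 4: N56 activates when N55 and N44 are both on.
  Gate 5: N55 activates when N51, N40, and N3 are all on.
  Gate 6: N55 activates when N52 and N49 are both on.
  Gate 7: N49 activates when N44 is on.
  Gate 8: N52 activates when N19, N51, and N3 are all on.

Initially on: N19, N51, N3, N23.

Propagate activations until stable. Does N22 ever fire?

No

N22 would need N3, N49, and N40 (Gate 1), but N49 never turns on.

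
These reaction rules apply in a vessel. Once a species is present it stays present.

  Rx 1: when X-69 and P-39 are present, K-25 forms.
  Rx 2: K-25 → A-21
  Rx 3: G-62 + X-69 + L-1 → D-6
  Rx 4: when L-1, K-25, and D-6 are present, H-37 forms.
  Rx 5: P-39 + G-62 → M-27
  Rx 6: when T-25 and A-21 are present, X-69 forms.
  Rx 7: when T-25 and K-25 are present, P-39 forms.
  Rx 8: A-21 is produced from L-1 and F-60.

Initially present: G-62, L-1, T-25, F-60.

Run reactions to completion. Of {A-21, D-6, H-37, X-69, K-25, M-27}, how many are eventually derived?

L-1 and F-60 present → A-21 forms (Rx 8).
T-25 and A-21 present → X-69 forms (Rx 6).
G-62, X-69, and L-1 present → D-6 forms (Rx 3).
A-21: reached.
D-6: reached.
H-37 would need L-1, K-25, and D-6 (Rx 4), but K-25 never forms.
X-69: reached.
K-25 would need X-69 and P-39 (Rx 1), but P-39 never forms.
M-27 would need P-39 and G-62 (Rx 5), but P-39 never forms.
Reached: A-21, D-6, and X-69 — 3 of the 6.

3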